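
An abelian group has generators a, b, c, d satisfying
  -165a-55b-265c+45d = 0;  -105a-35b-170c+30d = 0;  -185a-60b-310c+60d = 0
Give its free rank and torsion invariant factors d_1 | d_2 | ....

Answer: M ≅ ℤ^1 ⊕ ℤ/5 ⊕ ℤ/5 ⊕ ℤ/15

Derivation:
rank_ℚ(R)=3; free=4−3=1
SNF(R) diag = [5, 5, 15] → torsion [5, 5, 15]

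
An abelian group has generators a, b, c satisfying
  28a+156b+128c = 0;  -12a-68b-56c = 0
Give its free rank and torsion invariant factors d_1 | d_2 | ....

rank_ℚ(R)=2; free=3−2=1
SNF(R) diag = [4, 8] → torsion [4, 8]

Answer: M ≅ ℤ^1 ⊕ ℤ/4 ⊕ ℤ/8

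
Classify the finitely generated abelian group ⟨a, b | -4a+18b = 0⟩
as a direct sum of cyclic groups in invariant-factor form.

rank_ℚ(R)=1; free=2−1=1
SNF(R) diag = [2] → torsion [2]

Answer: M ≅ ℤ^1 ⊕ ℤ/2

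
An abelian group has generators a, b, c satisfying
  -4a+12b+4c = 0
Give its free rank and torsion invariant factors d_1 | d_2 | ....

rank_ℚ(R)=1; free=3−1=2
SNF(R) diag = [4] → torsion [4]

Answer: M ≅ ℤ^2 ⊕ ℤ/4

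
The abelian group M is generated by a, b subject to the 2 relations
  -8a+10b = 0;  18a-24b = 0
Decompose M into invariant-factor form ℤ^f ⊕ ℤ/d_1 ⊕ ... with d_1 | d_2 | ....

rank_ℚ(R)=2; free=2−2=0
SNF(R) diag = [2, 6] → torsion [2, 6]

Answer: M ≅ ℤ/2 ⊕ ℤ/6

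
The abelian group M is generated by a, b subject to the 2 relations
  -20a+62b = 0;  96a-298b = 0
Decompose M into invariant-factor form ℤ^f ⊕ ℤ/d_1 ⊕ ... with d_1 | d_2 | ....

rank_ℚ(R)=2; free=2−2=0
SNF(R) diag = [2, 4] → torsion [2, 4]

Answer: M ≅ ℤ/2 ⊕ ℤ/4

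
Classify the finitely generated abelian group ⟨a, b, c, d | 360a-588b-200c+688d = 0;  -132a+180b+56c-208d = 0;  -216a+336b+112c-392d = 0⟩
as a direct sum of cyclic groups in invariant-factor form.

Answer: M ≅ ℤ^1 ⊕ ℤ/4 ⊕ ℤ/12 ⊕ ℤ/24

Derivation:
rank_ℚ(R)=3; free=4−3=1
SNF(R) diag = [4, 12, 24] → torsion [4, 12, 24]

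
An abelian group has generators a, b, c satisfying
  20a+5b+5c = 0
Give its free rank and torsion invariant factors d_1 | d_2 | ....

Answer: M ≅ ℤ^2 ⊕ ℤ/5

Derivation:
rank_ℚ(R)=1; free=3−1=2
SNF(R) diag = [5] → torsion [5]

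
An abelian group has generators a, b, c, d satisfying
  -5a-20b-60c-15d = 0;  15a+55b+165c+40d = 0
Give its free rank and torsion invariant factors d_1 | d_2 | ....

Answer: M ≅ ℤ^2 ⊕ ℤ/5 ⊕ ℤ/5

Derivation:
rank_ℚ(R)=2; free=4−2=2
SNF(R) diag = [5, 5] → torsion [5, 5]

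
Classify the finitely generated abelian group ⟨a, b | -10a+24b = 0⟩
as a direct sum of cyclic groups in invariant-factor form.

Answer: M ≅ ℤ^1 ⊕ ℤ/2

Derivation:
rank_ℚ(R)=1; free=2−1=1
SNF(R) diag = [2] → torsion [2]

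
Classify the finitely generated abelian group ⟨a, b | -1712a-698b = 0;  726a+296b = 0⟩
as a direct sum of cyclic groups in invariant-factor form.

rank_ℚ(R)=2; free=2−2=0
SNF(R) diag = [2, 2] → torsion [2, 2]

Answer: M ≅ ℤ/2 ⊕ ℤ/2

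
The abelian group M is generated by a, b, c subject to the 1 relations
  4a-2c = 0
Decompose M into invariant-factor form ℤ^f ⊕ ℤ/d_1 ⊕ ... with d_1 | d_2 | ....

rank_ℚ(R)=1; free=3−1=2
SNF(R) diag = [2] → torsion [2]

Answer: M ≅ ℤ^2 ⊕ ℤ/2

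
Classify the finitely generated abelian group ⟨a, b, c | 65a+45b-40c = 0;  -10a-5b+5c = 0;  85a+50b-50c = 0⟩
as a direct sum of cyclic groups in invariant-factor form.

rank_ℚ(R)=3; free=3−3=0
SNF(R) diag = [5, 5, 15] → torsion [5, 5, 15]

Answer: M ≅ ℤ/5 ⊕ ℤ/5 ⊕ ℤ/15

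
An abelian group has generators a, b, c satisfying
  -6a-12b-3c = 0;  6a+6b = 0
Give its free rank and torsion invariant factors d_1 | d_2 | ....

Answer: M ≅ ℤ^1 ⊕ ℤ/3 ⊕ ℤ/6

Derivation:
rank_ℚ(R)=2; free=3−2=1
SNF(R) diag = [3, 6] → torsion [3, 6]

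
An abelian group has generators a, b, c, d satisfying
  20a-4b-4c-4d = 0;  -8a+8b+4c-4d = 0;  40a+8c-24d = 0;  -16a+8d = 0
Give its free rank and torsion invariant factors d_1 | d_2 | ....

rank_ℚ(R)=4; free=4−4=0
SNF(R) diag = [4, 4, 8, 8] → torsion [4, 4, 8, 8]

Answer: M ≅ ℤ/4 ⊕ ℤ/4 ⊕ ℤ/8 ⊕ ℤ/8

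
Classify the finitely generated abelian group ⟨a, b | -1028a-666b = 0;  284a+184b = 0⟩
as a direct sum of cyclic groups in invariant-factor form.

Answer: M ≅ ℤ/2 ⊕ ℤ/4

Derivation:
rank_ℚ(R)=2; free=2−2=0
SNF(R) diag = [2, 4] → torsion [2, 4]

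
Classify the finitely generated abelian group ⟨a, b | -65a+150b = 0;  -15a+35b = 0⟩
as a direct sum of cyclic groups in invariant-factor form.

rank_ℚ(R)=2; free=2−2=0
SNF(R) diag = [5, 5] → torsion [5, 5]

Answer: M ≅ ℤ/5 ⊕ ℤ/5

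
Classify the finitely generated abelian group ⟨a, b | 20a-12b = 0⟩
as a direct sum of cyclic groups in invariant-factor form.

rank_ℚ(R)=1; free=2−1=1
SNF(R) diag = [4] → torsion [4]

Answer: M ≅ ℤ^1 ⊕ ℤ/4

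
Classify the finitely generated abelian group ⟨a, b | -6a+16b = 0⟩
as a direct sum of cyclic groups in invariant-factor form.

Answer: M ≅ ℤ^1 ⊕ ℤ/2

Derivation:
rank_ℚ(R)=1; free=2−1=1
SNF(R) diag = [2] → torsion [2]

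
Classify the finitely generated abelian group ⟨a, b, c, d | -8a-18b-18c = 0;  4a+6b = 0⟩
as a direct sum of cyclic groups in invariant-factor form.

Answer: M ≅ ℤ^2 ⊕ ℤ/2 ⊕ ℤ/6

Derivation:
rank_ℚ(R)=2; free=4−2=2
SNF(R) diag = [2, 6] → torsion [2, 6]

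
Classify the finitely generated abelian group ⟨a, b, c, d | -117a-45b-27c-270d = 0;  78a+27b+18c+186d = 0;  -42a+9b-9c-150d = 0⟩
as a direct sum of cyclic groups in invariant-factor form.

rank_ℚ(R)=3; free=4−3=1
SNF(R) diag = [3, 9, 9] → torsion [3, 9, 9]

Answer: M ≅ ℤ^1 ⊕ ℤ/3 ⊕ ℤ/9 ⊕ ℤ/9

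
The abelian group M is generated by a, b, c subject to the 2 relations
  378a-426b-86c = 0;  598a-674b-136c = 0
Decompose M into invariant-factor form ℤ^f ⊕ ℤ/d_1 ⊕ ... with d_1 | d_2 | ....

rank_ℚ(R)=2; free=3−2=1
SNF(R) diag = [2, 2] → torsion [2, 2]

Answer: M ≅ ℤ^1 ⊕ ℤ/2 ⊕ ℤ/2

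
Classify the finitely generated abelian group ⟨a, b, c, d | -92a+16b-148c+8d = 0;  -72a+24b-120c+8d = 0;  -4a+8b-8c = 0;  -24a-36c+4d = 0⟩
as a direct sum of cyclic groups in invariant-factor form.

rank_ℚ(R)=4; free=4−4=0
SNF(R) diag = [4, 4, 12, 24] → torsion [4, 4, 12, 24]

Answer: M ≅ ℤ/4 ⊕ ℤ/4 ⊕ ℤ/12 ⊕ ℤ/24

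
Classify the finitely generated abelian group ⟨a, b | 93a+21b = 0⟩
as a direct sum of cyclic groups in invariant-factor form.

Answer: M ≅ ℤ^1 ⊕ ℤ/3

Derivation:
rank_ℚ(R)=1; free=2−1=1
SNF(R) diag = [3] → torsion [3]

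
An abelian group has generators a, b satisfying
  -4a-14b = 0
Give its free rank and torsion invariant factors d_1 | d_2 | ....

Answer: M ≅ ℤ^1 ⊕ ℤ/2

Derivation:
rank_ℚ(R)=1; free=2−1=1
SNF(R) diag = [2] → torsion [2]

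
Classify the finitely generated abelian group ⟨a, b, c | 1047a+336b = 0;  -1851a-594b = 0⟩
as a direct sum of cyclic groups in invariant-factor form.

rank_ℚ(R)=2; free=3−2=1
SNF(R) diag = [3, 6] → torsion [3, 6]

Answer: M ≅ ℤ^1 ⊕ ℤ/3 ⊕ ℤ/6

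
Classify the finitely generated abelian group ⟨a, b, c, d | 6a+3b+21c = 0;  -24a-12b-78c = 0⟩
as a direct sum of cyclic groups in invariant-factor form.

rank_ℚ(R)=2; free=4−2=2
SNF(R) diag = [3, 6] → torsion [3, 6]

Answer: M ≅ ℤ^2 ⊕ ℤ/3 ⊕ ℤ/6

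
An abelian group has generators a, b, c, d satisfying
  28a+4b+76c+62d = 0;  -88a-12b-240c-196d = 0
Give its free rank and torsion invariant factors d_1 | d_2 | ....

Answer: M ≅ ℤ^2 ⊕ ℤ/2 ⊕ ℤ/4

Derivation:
rank_ℚ(R)=2; free=4−2=2
SNF(R) diag = [2, 4] → torsion [2, 4]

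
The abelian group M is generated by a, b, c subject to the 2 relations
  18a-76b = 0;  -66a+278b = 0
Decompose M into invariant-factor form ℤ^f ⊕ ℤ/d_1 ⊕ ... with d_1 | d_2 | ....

Answer: M ≅ ℤ^1 ⊕ ℤ/2 ⊕ ℤ/6

Derivation:
rank_ℚ(R)=2; free=3−2=1
SNF(R) diag = [2, 6] → torsion [2, 6]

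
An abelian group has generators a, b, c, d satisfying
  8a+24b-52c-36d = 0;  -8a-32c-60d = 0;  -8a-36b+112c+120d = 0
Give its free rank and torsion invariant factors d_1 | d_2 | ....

rank_ℚ(R)=3; free=4−3=1
SNF(R) diag = [4, 12, 36] → torsion [4, 12, 36]

Answer: M ≅ ℤ^1 ⊕ ℤ/4 ⊕ ℤ/12 ⊕ ℤ/36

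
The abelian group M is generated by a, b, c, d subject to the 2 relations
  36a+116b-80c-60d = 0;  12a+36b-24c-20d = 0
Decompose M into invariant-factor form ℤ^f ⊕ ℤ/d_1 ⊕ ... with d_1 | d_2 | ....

rank_ℚ(R)=2; free=4−2=2
SNF(R) diag = [4, 8] → torsion [4, 8]

Answer: M ≅ ℤ^2 ⊕ ℤ/4 ⊕ ℤ/8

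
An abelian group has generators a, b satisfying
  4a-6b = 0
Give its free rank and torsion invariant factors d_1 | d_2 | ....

Answer: M ≅ ℤ^1 ⊕ ℤ/2

Derivation:
rank_ℚ(R)=1; free=2−1=1
SNF(R) diag = [2] → torsion [2]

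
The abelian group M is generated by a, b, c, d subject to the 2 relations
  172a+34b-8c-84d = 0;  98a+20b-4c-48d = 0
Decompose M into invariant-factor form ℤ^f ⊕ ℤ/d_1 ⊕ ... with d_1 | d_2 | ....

rank_ℚ(R)=2; free=4−2=2
SNF(R) diag = [2, 6] → torsion [2, 6]

Answer: M ≅ ℤ^2 ⊕ ℤ/2 ⊕ ℤ/6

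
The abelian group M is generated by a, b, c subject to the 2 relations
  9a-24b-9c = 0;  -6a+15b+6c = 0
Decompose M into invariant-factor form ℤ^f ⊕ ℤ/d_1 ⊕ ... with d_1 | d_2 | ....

rank_ℚ(R)=2; free=3−2=1
SNF(R) diag = [3, 3] → torsion [3, 3]

Answer: M ≅ ℤ^1 ⊕ ℤ/3 ⊕ ℤ/3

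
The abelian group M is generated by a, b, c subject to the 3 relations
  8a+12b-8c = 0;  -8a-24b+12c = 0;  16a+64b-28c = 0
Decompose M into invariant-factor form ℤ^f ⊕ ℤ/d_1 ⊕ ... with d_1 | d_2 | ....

rank_ℚ(R)=3; free=3−3=0
SNF(R) diag = [4, 4, 8] → torsion [4, 4, 8]

Answer: M ≅ ℤ/4 ⊕ ℤ/4 ⊕ ℤ/8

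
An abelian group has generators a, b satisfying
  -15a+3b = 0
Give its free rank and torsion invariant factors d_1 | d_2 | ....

Answer: M ≅ ℤ^1 ⊕ ℤ/3

Derivation:
rank_ℚ(R)=1; free=2−1=1
SNF(R) diag = [3] → torsion [3]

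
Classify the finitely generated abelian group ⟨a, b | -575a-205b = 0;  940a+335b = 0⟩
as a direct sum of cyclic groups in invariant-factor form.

rank_ℚ(R)=2; free=2−2=0
SNF(R) diag = [5, 15] → torsion [5, 15]

Answer: M ≅ ℤ/5 ⊕ ℤ/15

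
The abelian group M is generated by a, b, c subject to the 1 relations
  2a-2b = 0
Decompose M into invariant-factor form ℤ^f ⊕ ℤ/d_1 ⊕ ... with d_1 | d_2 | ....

rank_ℚ(R)=1; free=3−1=2
SNF(R) diag = [2] → torsion [2]

Answer: M ≅ ℤ^2 ⊕ ℤ/2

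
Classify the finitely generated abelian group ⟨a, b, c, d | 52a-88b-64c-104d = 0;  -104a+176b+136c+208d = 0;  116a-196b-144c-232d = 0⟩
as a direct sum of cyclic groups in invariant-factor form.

Answer: M ≅ ℤ^1 ⊕ ℤ/4 ⊕ ℤ/4 ⊕ ℤ/8

Derivation:
rank_ℚ(R)=3; free=4−3=1
SNF(R) diag = [4, 4, 8] → torsion [4, 4, 8]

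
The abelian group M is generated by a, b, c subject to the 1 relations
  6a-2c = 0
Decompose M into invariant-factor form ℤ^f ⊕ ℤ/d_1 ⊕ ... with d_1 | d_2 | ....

rank_ℚ(R)=1; free=3−1=2
SNF(R) diag = [2] → torsion [2]

Answer: M ≅ ℤ^2 ⊕ ℤ/2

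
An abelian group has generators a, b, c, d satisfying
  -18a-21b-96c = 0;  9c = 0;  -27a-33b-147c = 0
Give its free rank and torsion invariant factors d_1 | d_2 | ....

Answer: M ≅ ℤ^1 ⊕ ℤ/3 ⊕ ℤ/9 ⊕ ℤ/9

Derivation:
rank_ℚ(R)=3; free=4−3=1
SNF(R) diag = [3, 9, 9] → torsion [3, 9, 9]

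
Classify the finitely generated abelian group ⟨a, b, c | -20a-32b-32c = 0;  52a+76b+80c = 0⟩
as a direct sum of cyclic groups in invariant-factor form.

Answer: M ≅ ℤ^1 ⊕ ℤ/4 ⊕ ℤ/4

Derivation:
rank_ℚ(R)=2; free=3−2=1
SNF(R) diag = [4, 4] → torsion [4, 4]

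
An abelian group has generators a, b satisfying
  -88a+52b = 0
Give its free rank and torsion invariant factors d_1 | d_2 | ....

Answer: M ≅ ℤ^1 ⊕ ℤ/4

Derivation:
rank_ℚ(R)=1; free=2−1=1
SNF(R) diag = [4] → torsion [4]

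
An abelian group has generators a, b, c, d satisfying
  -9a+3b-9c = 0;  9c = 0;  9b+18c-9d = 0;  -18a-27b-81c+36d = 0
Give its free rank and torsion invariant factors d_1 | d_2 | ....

rank_ℚ(R)=4; free=4−4=0
SNF(R) diag = [3, 9, 9, 9] → torsion [3, 9, 9, 9]

Answer: M ≅ ℤ/3 ⊕ ℤ/9 ⊕ ℤ/9 ⊕ ℤ/9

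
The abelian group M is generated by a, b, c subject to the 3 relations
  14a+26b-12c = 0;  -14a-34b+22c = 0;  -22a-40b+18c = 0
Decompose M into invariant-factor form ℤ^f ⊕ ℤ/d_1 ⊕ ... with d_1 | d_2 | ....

rank_ℚ(R)=3; free=3−3=0
SNF(R) diag = [2, 2, 6] → torsion [2, 2, 6]

Answer: M ≅ ℤ/2 ⊕ ℤ/2 ⊕ ℤ/6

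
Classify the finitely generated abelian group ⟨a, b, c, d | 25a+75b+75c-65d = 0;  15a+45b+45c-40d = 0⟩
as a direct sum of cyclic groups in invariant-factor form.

Answer: M ≅ ℤ^2 ⊕ ℤ/5 ⊕ ℤ/5

Derivation:
rank_ℚ(R)=2; free=4−2=2
SNF(R) diag = [5, 5] → torsion [5, 5]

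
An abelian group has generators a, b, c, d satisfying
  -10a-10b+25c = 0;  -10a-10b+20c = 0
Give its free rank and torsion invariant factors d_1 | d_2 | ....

rank_ℚ(R)=2; free=4−2=2
SNF(R) diag = [5, 10] → torsion [5, 10]

Answer: M ≅ ℤ^2 ⊕ ℤ/5 ⊕ ℤ/10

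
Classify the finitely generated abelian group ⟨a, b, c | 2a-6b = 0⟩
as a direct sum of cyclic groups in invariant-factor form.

Answer: M ≅ ℤ^2 ⊕ ℤ/2

Derivation:
rank_ℚ(R)=1; free=3−1=2
SNF(R) diag = [2] → torsion [2]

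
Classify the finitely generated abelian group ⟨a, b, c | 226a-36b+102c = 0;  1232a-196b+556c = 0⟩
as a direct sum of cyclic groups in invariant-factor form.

rank_ℚ(R)=2; free=3−2=1
SNF(R) diag = [2, 4] → torsion [2, 4]

Answer: M ≅ ℤ^1 ⊕ ℤ/2 ⊕ ℤ/4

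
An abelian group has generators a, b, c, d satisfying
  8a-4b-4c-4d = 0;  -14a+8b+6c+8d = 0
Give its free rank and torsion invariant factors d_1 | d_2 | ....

Answer: M ≅ ℤ^2 ⊕ ℤ/2 ⊕ ℤ/4

Derivation:
rank_ℚ(R)=2; free=4−2=2
SNF(R) diag = [2, 4] → torsion [2, 4]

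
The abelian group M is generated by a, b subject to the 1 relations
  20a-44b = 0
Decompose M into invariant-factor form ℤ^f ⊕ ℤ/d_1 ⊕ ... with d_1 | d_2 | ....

Answer: M ≅ ℤ^1 ⊕ ℤ/4

Derivation:
rank_ℚ(R)=1; free=2−1=1
SNF(R) diag = [4] → torsion [4]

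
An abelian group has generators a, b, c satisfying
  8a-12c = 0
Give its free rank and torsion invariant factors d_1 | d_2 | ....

rank_ℚ(R)=1; free=3−1=2
SNF(R) diag = [4] → torsion [4]

Answer: M ≅ ℤ^2 ⊕ ℤ/4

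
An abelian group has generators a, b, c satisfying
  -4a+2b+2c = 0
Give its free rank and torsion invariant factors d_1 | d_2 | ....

Answer: M ≅ ℤ^2 ⊕ ℤ/2

Derivation:
rank_ℚ(R)=1; free=3−1=2
SNF(R) diag = [2] → torsion [2]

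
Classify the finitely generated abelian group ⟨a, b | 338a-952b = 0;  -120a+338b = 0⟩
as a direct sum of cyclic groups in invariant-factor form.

rank_ℚ(R)=2; free=2−2=0
SNF(R) diag = [2, 2] → torsion [2, 2]

Answer: M ≅ ℤ/2 ⊕ ℤ/2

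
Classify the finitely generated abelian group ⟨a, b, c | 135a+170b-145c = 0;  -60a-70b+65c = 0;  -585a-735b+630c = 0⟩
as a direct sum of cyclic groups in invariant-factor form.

rank_ℚ(R)=3; free=3−3=0
SNF(R) diag = [5, 15, 15] → torsion [5, 15, 15]

Answer: M ≅ ℤ/5 ⊕ ℤ/15 ⊕ ℤ/15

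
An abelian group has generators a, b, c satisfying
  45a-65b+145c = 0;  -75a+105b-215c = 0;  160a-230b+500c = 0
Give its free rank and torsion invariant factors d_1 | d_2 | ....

rank_ℚ(R)=3; free=3−3=0
SNF(R) diag = [5, 10, 20] → torsion [5, 10, 20]

Answer: M ≅ ℤ/5 ⊕ ℤ/10 ⊕ ℤ/20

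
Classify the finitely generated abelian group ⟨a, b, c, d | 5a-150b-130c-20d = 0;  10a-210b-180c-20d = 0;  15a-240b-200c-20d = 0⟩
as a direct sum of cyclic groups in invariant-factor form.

rank_ℚ(R)=3; free=4−3=1
SNF(R) diag = [5, 10, 30] → torsion [5, 10, 30]

Answer: M ≅ ℤ^1 ⊕ ℤ/5 ⊕ ℤ/10 ⊕ ℤ/30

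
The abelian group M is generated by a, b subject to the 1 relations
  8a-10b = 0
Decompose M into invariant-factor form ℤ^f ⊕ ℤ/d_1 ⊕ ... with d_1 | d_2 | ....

Answer: M ≅ ℤ^1 ⊕ ℤ/2

Derivation:
rank_ℚ(R)=1; free=2−1=1
SNF(R) diag = [2] → torsion [2]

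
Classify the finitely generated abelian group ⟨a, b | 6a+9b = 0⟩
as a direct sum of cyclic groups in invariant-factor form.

rank_ℚ(R)=1; free=2−1=1
SNF(R) diag = [3] → torsion [3]

Answer: M ≅ ℤ^1 ⊕ ℤ/3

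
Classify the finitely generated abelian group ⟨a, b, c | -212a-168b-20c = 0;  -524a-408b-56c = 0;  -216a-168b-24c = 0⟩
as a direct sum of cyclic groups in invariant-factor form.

Answer: M ≅ ℤ/4 ⊕ ℤ/12 ⊕ ℤ/24

Derivation:
rank_ℚ(R)=3; free=3−3=0
SNF(R) diag = [4, 12, 24] → torsion [4, 12, 24]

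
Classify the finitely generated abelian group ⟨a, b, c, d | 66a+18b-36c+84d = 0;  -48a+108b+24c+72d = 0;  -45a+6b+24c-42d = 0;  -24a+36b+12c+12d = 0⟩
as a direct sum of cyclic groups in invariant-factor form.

rank_ℚ(R)=4; free=4−4=0
SNF(R) diag = [3, 6, 12, 24] → torsion [3, 6, 12, 24]

Answer: M ≅ ℤ/3 ⊕ ℤ/6 ⊕ ℤ/12 ⊕ ℤ/24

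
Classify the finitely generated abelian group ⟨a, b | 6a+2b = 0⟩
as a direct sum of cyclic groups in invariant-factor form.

rank_ℚ(R)=1; free=2−1=1
SNF(R) diag = [2] → torsion [2]

Answer: M ≅ ℤ^1 ⊕ ℤ/2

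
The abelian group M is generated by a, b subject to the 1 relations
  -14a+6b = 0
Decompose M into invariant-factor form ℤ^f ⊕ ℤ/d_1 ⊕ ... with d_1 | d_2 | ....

rank_ℚ(R)=1; free=2−1=1
SNF(R) diag = [2] → torsion [2]

Answer: M ≅ ℤ^1 ⊕ ℤ/2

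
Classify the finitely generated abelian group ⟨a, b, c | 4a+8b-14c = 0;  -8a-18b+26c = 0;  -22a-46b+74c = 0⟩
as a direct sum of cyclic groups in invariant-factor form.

Answer: M ≅ ℤ/2 ⊕ ℤ/2 ⊕ ℤ/2

Derivation:
rank_ℚ(R)=3; free=3−3=0
SNF(R) diag = [2, 2, 2] → torsion [2, 2, 2]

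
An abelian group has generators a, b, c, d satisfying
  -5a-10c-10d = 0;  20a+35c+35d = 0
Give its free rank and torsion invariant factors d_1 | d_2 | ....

rank_ℚ(R)=2; free=4−2=2
SNF(R) diag = [5, 5] → torsion [5, 5]

Answer: M ≅ ℤ^2 ⊕ ℤ/5 ⊕ ℤ/5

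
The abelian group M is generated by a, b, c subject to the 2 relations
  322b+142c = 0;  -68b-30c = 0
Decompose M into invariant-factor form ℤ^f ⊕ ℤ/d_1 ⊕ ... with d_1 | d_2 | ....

rank_ℚ(R)=2; free=3−2=1
SNF(R) diag = [2, 2] → torsion [2, 2]

Answer: M ≅ ℤ^1 ⊕ ℤ/2 ⊕ ℤ/2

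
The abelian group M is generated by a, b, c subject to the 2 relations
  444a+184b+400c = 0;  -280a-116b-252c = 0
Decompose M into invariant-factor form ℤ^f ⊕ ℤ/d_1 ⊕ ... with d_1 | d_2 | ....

Answer: M ≅ ℤ^1 ⊕ ℤ/4 ⊕ ℤ/4

Derivation:
rank_ℚ(R)=2; free=3−2=1
SNF(R) diag = [4, 4] → torsion [4, 4]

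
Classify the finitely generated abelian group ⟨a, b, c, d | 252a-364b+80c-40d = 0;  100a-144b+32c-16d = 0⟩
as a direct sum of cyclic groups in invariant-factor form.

Answer: M ≅ ℤ^2 ⊕ ℤ/4 ⊕ ℤ/4

Derivation:
rank_ℚ(R)=2; free=4−2=2
SNF(R) diag = [4, 4] → torsion [4, 4]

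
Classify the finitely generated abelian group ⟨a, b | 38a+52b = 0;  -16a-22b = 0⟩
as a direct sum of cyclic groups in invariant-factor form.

Answer: M ≅ ℤ/2 ⊕ ℤ/2

Derivation:
rank_ℚ(R)=2; free=2−2=0
SNF(R) diag = [2, 2] → torsion [2, 2]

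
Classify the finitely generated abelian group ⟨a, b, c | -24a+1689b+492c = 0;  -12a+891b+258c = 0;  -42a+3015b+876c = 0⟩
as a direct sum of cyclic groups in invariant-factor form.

rank_ℚ(R)=3; free=3−3=0
SNF(R) diag = [3, 6, 18] → torsion [3, 6, 18]

Answer: M ≅ ℤ/3 ⊕ ℤ/6 ⊕ ℤ/18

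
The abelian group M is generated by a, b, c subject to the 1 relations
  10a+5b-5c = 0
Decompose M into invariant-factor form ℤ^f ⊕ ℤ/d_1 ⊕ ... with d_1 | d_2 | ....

Answer: M ≅ ℤ^2 ⊕ ℤ/5

Derivation:
rank_ℚ(R)=1; free=3−1=2
SNF(R) diag = [5] → torsion [5]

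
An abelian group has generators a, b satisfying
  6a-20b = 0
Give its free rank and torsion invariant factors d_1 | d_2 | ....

Answer: M ≅ ℤ^1 ⊕ ℤ/2

Derivation:
rank_ℚ(R)=1; free=2−1=1
SNF(R) diag = [2] → torsion [2]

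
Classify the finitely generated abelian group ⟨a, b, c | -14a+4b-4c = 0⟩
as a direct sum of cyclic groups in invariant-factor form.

rank_ℚ(R)=1; free=3−1=2
SNF(R) diag = [2] → torsion [2]

Answer: M ≅ ℤ^2 ⊕ ℤ/2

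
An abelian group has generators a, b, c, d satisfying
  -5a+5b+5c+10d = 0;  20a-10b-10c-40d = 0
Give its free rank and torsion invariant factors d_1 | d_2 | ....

Answer: M ≅ ℤ^2 ⊕ ℤ/5 ⊕ ℤ/10

Derivation:
rank_ℚ(R)=2; free=4−2=2
SNF(R) diag = [5, 10] → torsion [5, 10]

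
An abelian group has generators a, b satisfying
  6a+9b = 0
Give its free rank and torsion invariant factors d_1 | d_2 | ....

rank_ℚ(R)=1; free=2−1=1
SNF(R) diag = [3] → torsion [3]

Answer: M ≅ ℤ^1 ⊕ ℤ/3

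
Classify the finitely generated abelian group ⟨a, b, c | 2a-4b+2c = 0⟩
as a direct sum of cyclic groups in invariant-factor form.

Answer: M ≅ ℤ^2 ⊕ ℤ/2

Derivation:
rank_ℚ(R)=1; free=3−1=2
SNF(R) diag = [2] → torsion [2]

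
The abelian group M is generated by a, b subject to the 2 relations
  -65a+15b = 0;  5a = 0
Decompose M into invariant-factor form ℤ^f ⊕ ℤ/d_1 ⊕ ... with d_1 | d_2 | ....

rank_ℚ(R)=2; free=2−2=0
SNF(R) diag = [5, 15] → torsion [5, 15]

Answer: M ≅ ℤ/5 ⊕ ℤ/15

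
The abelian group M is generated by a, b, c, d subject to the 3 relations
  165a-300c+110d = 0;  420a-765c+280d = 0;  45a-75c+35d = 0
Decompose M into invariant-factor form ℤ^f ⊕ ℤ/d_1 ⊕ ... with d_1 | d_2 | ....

Answer: M ≅ ℤ^1 ⊕ ℤ/5 ⊕ ℤ/15 ⊕ ℤ/15

Derivation:
rank_ℚ(R)=3; free=4−3=1
SNF(R) diag = [5, 15, 15] → torsion [5, 15, 15]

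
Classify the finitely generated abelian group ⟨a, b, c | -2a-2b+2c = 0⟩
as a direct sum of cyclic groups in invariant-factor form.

rank_ℚ(R)=1; free=3−1=2
SNF(R) diag = [2] → torsion [2]

Answer: M ≅ ℤ^2 ⊕ ℤ/2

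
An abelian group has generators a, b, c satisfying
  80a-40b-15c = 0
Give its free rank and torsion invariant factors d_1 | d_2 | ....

rank_ℚ(R)=1; free=3−1=2
SNF(R) diag = [5] → torsion [5]

Answer: M ≅ ℤ^2 ⊕ ℤ/5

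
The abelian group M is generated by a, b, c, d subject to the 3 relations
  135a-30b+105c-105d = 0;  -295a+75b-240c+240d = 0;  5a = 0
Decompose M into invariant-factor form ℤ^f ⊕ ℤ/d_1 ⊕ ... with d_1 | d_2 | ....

rank_ℚ(R)=3; free=4−3=1
SNF(R) diag = [5, 15, 45] → torsion [5, 15, 45]

Answer: M ≅ ℤ^1 ⊕ ℤ/5 ⊕ ℤ/15 ⊕ ℤ/45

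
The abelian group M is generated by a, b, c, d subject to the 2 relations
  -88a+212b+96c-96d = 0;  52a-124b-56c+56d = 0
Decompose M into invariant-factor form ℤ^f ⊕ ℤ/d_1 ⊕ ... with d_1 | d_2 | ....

rank_ℚ(R)=2; free=4−2=2
SNF(R) diag = [4, 4] → torsion [4, 4]

Answer: M ≅ ℤ^2 ⊕ ℤ/4 ⊕ ℤ/4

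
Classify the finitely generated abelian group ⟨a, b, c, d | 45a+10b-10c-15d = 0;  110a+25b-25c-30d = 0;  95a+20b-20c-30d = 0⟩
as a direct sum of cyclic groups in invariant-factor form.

Answer: M ≅ ℤ^1 ⊕ ℤ/5 ⊕ ℤ/5 ⊕ ℤ/15

Derivation:
rank_ℚ(R)=3; free=4−3=1
SNF(R) diag = [5, 5, 15] → torsion [5, 5, 15]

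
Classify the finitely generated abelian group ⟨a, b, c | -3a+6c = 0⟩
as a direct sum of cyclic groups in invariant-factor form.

Answer: M ≅ ℤ^2 ⊕ ℤ/3

Derivation:
rank_ℚ(R)=1; free=3−1=2
SNF(R) diag = [3] → torsion [3]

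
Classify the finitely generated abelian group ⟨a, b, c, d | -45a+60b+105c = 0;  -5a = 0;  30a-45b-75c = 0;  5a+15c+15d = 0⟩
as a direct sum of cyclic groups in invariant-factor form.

Answer: M ≅ ℤ/5 ⊕ ℤ/15 ⊕ ℤ/15 ⊕ ℤ/15

Derivation:
rank_ℚ(R)=4; free=4−4=0
SNF(R) diag = [5, 15, 15, 15] → torsion [5, 15, 15, 15]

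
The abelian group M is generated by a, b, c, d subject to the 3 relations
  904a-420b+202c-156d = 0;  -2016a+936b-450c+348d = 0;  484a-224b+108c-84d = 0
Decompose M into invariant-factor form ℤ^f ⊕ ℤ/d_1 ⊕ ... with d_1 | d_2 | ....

Answer: M ≅ ℤ^1 ⊕ ℤ/2 ⊕ ℤ/4 ⊕ ℤ/12

Derivation:
rank_ℚ(R)=3; free=4−3=1
SNF(R) diag = [2, 4, 12] → torsion [2, 4, 12]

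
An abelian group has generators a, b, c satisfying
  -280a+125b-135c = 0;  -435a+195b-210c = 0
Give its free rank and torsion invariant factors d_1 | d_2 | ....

rank_ℚ(R)=2; free=3−2=1
SNF(R) diag = [5, 15] → torsion [5, 15]

Answer: M ≅ ℤ^1 ⊕ ℤ/5 ⊕ ℤ/15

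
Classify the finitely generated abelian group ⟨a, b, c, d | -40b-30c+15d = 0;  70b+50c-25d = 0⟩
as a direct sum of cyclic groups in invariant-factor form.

Answer: M ≅ ℤ^2 ⊕ ℤ/5 ⊕ ℤ/10

Derivation:
rank_ℚ(R)=2; free=4−2=2
SNF(R) diag = [5, 10] → torsion [5, 10]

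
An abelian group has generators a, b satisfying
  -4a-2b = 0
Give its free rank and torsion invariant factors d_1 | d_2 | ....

rank_ℚ(R)=1; free=2−1=1
SNF(R) diag = [2] → torsion [2]

Answer: M ≅ ℤ^1 ⊕ ℤ/2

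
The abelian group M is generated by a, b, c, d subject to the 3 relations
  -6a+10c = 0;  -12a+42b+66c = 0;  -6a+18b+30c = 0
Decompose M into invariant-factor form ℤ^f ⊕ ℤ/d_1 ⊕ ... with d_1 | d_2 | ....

rank_ℚ(R)=3; free=4−3=1
SNF(R) diag = [2, 6, 6] → torsion [2, 6, 6]

Answer: M ≅ ℤ^1 ⊕ ℤ/2 ⊕ ℤ/6 ⊕ ℤ/6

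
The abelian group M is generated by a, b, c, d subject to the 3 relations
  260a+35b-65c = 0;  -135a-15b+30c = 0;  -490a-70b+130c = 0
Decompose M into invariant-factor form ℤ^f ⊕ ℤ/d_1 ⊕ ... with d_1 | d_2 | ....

rank_ℚ(R)=3; free=4−3=1
SNF(R) diag = [5, 15, 30] → torsion [5, 15, 30]

Answer: M ≅ ℤ^1 ⊕ ℤ/5 ⊕ ℤ/15 ⊕ ℤ/30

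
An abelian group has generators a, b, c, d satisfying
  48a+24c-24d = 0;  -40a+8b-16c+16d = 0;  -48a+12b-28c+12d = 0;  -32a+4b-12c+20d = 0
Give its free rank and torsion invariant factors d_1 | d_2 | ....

rank_ℚ(R)=4; free=4−4=0
SNF(R) diag = [4, 8, 24, 24] → torsion [4, 8, 24, 24]

Answer: M ≅ ℤ/4 ⊕ ℤ/8 ⊕ ℤ/24 ⊕ ℤ/24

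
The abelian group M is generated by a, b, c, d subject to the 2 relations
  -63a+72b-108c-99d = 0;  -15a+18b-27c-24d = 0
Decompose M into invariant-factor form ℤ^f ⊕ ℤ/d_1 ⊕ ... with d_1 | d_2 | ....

rank_ℚ(R)=2; free=4−2=2
SNF(R) diag = [3, 9] → torsion [3, 9]

Answer: M ≅ ℤ^2 ⊕ ℤ/3 ⊕ ℤ/9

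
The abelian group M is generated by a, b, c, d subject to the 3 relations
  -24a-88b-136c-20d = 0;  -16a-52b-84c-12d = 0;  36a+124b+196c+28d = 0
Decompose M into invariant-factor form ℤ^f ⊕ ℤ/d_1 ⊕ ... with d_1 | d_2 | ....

rank_ℚ(R)=3; free=4−3=1
SNF(R) diag = [4, 4, 4] → torsion [4, 4, 4]

Answer: M ≅ ℤ^1 ⊕ ℤ/4 ⊕ ℤ/4 ⊕ ℤ/4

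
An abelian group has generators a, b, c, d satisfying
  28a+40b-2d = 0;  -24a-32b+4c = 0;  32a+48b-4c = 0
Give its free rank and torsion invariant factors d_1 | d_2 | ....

rank_ℚ(R)=3; free=4−3=1
SNF(R) diag = [2, 4, 8] → torsion [2, 4, 8]

Answer: M ≅ ℤ^1 ⊕ ℤ/2 ⊕ ℤ/4 ⊕ ℤ/8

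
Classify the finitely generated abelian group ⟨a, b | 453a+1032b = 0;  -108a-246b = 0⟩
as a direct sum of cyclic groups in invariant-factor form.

Answer: M ≅ ℤ/3 ⊕ ℤ/6

Derivation:
rank_ℚ(R)=2; free=2−2=0
SNF(R) diag = [3, 6] → torsion [3, 6]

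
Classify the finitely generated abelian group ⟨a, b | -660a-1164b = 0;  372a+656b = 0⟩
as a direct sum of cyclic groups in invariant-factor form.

rank_ℚ(R)=2; free=2−2=0
SNF(R) diag = [4, 12] → torsion [4, 12]

Answer: M ≅ ℤ/4 ⊕ ℤ/12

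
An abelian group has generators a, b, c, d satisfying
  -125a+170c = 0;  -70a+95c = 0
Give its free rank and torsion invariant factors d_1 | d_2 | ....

Answer: M ≅ ℤ^2 ⊕ ℤ/5 ⊕ ℤ/5

Derivation:
rank_ℚ(R)=2; free=4−2=2
SNF(R) diag = [5, 5] → torsion [5, 5]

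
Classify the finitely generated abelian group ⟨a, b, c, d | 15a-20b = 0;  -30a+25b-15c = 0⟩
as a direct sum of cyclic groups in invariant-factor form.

Answer: M ≅ ℤ^2 ⊕ ℤ/5 ⊕ ℤ/15

Derivation:
rank_ℚ(R)=2; free=4−2=2
SNF(R) diag = [5, 15] → torsion [5, 15]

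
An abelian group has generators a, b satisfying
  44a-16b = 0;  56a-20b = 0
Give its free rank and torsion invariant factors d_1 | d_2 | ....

Answer: M ≅ ℤ/4 ⊕ ℤ/4

Derivation:
rank_ℚ(R)=2; free=2−2=0
SNF(R) diag = [4, 4] → torsion [4, 4]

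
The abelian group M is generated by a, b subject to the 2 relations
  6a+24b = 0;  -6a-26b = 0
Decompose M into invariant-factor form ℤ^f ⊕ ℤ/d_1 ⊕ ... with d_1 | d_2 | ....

Answer: M ≅ ℤ/2 ⊕ ℤ/6

Derivation:
rank_ℚ(R)=2; free=2−2=0
SNF(R) diag = [2, 6] → torsion [2, 6]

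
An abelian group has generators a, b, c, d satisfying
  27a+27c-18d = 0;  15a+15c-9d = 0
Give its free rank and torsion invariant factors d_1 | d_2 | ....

rank_ℚ(R)=2; free=4−2=2
SNF(R) diag = [3, 9] → torsion [3, 9]

Answer: M ≅ ℤ^2 ⊕ ℤ/3 ⊕ ℤ/9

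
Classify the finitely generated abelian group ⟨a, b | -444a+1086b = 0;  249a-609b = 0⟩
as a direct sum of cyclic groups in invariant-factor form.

Answer: M ≅ ℤ/3 ⊕ ℤ/6

Derivation:
rank_ℚ(R)=2; free=2−2=0
SNF(R) diag = [3, 6] → torsion [3, 6]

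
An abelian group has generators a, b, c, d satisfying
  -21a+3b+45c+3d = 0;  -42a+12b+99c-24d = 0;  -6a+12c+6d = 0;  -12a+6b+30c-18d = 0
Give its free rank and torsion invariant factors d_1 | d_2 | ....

rank_ℚ(R)=4; free=4−4=0
SNF(R) diag = [3, 3, 6, 6] → torsion [3, 3, 6, 6]

Answer: M ≅ ℤ/3 ⊕ ℤ/3 ⊕ ℤ/6 ⊕ ℤ/6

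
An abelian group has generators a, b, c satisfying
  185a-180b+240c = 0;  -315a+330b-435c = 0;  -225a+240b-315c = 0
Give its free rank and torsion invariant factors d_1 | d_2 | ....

rank_ℚ(R)=3; free=3−3=0
SNF(R) diag = [5, 15, 30] → torsion [5, 15, 30]

Answer: M ≅ ℤ/5 ⊕ ℤ/15 ⊕ ℤ/30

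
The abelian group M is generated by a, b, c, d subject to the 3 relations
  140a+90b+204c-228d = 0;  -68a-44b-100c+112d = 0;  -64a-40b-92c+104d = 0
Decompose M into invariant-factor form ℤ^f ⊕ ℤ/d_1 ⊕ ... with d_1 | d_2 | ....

rank_ℚ(R)=3; free=4−3=1
SNF(R) diag = [2, 4, 12] → torsion [2, 4, 12]

Answer: M ≅ ℤ^1 ⊕ ℤ/2 ⊕ ℤ/4 ⊕ ℤ/12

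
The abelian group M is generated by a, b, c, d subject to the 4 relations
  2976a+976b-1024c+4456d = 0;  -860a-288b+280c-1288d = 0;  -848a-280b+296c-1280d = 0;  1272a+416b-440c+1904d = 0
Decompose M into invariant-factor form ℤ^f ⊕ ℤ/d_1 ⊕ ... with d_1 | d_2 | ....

rank_ℚ(R)=4; free=4−4=0
SNF(R) diag = [4, 8, 24, 72] → torsion [4, 8, 24, 72]

Answer: M ≅ ℤ/4 ⊕ ℤ/8 ⊕ ℤ/24 ⊕ ℤ/72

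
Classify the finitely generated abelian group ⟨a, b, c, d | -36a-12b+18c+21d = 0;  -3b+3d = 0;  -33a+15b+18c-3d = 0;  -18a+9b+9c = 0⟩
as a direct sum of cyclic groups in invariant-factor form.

rank_ℚ(R)=4; free=4−4=0
SNF(R) diag = [3, 3, 9, 9] → torsion [3, 3, 9, 9]

Answer: M ≅ ℤ/3 ⊕ ℤ/3 ⊕ ℤ/9 ⊕ ℤ/9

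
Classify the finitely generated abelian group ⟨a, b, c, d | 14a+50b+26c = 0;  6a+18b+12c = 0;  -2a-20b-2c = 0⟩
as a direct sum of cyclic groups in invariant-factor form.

rank_ℚ(R)=3; free=4−3=1
SNF(R) diag = [2, 6, 6] → torsion [2, 6, 6]

Answer: M ≅ ℤ^1 ⊕ ℤ/2 ⊕ ℤ/6 ⊕ ℤ/6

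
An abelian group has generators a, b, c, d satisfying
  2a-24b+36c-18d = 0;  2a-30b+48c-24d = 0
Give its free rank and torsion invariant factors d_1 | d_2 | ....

rank_ℚ(R)=2; free=4−2=2
SNF(R) diag = [2, 6] → torsion [2, 6]

Answer: M ≅ ℤ^2 ⊕ ℤ/2 ⊕ ℤ/6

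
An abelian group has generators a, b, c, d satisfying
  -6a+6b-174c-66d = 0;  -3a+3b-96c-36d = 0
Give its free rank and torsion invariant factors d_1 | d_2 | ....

rank_ℚ(R)=2; free=4−2=2
SNF(R) diag = [3, 6] → torsion [3, 6]

Answer: M ≅ ℤ^2 ⊕ ℤ/3 ⊕ ℤ/6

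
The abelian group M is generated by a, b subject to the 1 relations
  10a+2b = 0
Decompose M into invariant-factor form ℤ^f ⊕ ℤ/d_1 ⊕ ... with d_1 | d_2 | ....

rank_ℚ(R)=1; free=2−1=1
SNF(R) diag = [2] → torsion [2]

Answer: M ≅ ℤ^1 ⊕ ℤ/2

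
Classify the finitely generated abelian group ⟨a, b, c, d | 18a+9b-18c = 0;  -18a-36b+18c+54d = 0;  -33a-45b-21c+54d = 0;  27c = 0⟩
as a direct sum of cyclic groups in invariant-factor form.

Answer: M ≅ ℤ/3 ⊕ ℤ/9 ⊕ ℤ/27 ⊕ ℤ/54

Derivation:
rank_ℚ(R)=4; free=4−4=0
SNF(R) diag = [3, 9, 27, 54] → torsion [3, 9, 27, 54]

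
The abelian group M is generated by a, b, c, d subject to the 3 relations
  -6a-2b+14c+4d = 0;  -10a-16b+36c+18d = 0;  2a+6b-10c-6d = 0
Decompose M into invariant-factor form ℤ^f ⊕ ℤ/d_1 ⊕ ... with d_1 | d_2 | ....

Answer: M ≅ ℤ^1 ⊕ ℤ/2 ⊕ ℤ/2 ⊕ ℤ/2

Derivation:
rank_ℚ(R)=3; free=4−3=1
SNF(R) diag = [2, 2, 2] → torsion [2, 2, 2]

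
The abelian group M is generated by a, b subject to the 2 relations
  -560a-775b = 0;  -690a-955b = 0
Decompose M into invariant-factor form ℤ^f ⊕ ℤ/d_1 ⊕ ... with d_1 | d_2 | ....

rank_ℚ(R)=2; free=2−2=0
SNF(R) diag = [5, 10] → torsion [5, 10]

Answer: M ≅ ℤ/5 ⊕ ℤ/10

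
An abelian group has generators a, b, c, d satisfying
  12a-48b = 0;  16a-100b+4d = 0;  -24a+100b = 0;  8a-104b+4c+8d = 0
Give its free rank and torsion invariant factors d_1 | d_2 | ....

Answer: M ≅ ℤ/4 ⊕ ℤ/4 ⊕ ℤ/4 ⊕ ℤ/12

Derivation:
rank_ℚ(R)=4; free=4−4=0
SNF(R) diag = [4, 4, 4, 12] → torsion [4, 4, 4, 12]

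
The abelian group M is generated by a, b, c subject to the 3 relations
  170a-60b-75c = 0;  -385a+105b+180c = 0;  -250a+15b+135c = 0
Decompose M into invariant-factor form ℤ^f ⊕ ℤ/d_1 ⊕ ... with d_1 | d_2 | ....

Answer: M ≅ ℤ/5 ⊕ ℤ/15 ⊕ ℤ/45

Derivation:
rank_ℚ(R)=3; free=3−3=0
SNF(R) diag = [5, 15, 45] → torsion [5, 15, 45]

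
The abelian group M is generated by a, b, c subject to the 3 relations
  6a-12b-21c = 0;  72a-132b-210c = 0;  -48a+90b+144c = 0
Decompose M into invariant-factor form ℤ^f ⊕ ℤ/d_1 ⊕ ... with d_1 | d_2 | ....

rank_ℚ(R)=3; free=3−3=0
SNF(R) diag = [3, 6, 12] → torsion [3, 6, 12]

Answer: M ≅ ℤ/3 ⊕ ℤ/6 ⊕ ℤ/12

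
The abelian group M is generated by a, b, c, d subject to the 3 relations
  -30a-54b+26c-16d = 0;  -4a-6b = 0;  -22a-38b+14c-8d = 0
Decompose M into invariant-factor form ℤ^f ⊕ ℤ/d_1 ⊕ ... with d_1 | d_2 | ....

Answer: M ≅ ℤ^1 ⊕ ℤ/2 ⊕ ℤ/2 ⊕ ℤ/4

Derivation:
rank_ℚ(R)=3; free=4−3=1
SNF(R) diag = [2, 2, 4] → torsion [2, 2, 4]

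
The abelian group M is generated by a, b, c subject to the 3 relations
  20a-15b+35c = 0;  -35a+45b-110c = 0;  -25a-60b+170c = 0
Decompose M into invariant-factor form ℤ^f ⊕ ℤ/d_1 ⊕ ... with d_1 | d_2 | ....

rank_ℚ(R)=3; free=3−3=0
SNF(R) diag = [5, 15, 45] → torsion [5, 15, 45]

Answer: M ≅ ℤ/5 ⊕ ℤ/15 ⊕ ℤ/45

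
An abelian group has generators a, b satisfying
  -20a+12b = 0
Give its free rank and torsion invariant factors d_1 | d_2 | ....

Answer: M ≅ ℤ^1 ⊕ ℤ/4

Derivation:
rank_ℚ(R)=1; free=2−1=1
SNF(R) diag = [4] → torsion [4]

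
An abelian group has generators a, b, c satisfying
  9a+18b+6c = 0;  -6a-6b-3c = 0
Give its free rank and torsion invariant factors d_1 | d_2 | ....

Answer: M ≅ ℤ^1 ⊕ ℤ/3 ⊕ ℤ/3

Derivation:
rank_ℚ(R)=2; free=3−2=1
SNF(R) diag = [3, 3] → torsion [3, 3]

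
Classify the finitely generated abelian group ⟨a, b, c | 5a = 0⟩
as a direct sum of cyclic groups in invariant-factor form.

Answer: M ≅ ℤ^2 ⊕ ℤ/5

Derivation:
rank_ℚ(R)=1; free=3−1=2
SNF(R) diag = [5] → torsion [5]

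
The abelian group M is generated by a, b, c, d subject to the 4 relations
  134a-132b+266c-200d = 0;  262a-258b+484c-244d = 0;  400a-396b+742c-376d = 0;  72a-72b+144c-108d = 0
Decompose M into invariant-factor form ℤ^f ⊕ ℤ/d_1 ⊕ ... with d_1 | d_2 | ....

rank_ℚ(R)=4; free=4−4=0
SNF(R) diag = [2, 6, 18, 36] → torsion [2, 6, 18, 36]

Answer: M ≅ ℤ/2 ⊕ ℤ/6 ⊕ ℤ/18 ⊕ ℤ/36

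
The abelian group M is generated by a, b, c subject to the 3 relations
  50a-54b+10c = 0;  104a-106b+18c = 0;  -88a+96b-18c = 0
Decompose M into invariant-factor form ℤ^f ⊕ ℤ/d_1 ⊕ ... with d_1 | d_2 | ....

rank_ℚ(R)=3; free=3−3=0
SNF(R) diag = [2, 2, 2] → torsion [2, 2, 2]

Answer: M ≅ ℤ/2 ⊕ ℤ/2 ⊕ ℤ/2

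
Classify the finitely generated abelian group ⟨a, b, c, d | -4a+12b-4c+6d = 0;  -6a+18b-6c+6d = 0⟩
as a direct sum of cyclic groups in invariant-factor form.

Answer: M ≅ ℤ^2 ⊕ ℤ/2 ⊕ ℤ/6

Derivation:
rank_ℚ(R)=2; free=4−2=2
SNF(R) diag = [2, 6] → torsion [2, 6]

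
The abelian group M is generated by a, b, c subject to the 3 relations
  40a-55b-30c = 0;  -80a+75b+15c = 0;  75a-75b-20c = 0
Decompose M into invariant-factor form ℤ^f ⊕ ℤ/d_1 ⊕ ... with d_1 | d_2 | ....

rank_ℚ(R)=3; free=3−3=0
SNF(R) diag = [5, 5, 5] → torsion [5, 5, 5]

Answer: M ≅ ℤ/5 ⊕ ℤ/5 ⊕ ℤ/5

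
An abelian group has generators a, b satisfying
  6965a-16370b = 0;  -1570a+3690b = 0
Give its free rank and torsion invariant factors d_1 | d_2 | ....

Answer: M ≅ ℤ/5 ⊕ ℤ/10

Derivation:
rank_ℚ(R)=2; free=2−2=0
SNF(R) diag = [5, 10] → torsion [5, 10]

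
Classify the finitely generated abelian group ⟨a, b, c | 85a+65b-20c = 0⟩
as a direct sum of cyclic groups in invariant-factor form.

rank_ℚ(R)=1; free=3−1=2
SNF(R) diag = [5] → torsion [5]

Answer: M ≅ ℤ^2 ⊕ ℤ/5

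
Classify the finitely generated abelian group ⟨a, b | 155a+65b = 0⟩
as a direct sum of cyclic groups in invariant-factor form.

Answer: M ≅ ℤ^1 ⊕ ℤ/5

Derivation:
rank_ℚ(R)=1; free=2−1=1
SNF(R) diag = [5] → torsion [5]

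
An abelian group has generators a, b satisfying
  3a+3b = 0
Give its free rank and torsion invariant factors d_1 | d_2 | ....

rank_ℚ(R)=1; free=2−1=1
SNF(R) diag = [3] → torsion [3]

Answer: M ≅ ℤ^1 ⊕ ℤ/3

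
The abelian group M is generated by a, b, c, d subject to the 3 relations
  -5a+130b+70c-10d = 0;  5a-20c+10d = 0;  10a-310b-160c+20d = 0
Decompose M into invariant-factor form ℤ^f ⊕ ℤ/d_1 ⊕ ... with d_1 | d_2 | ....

Answer: M ≅ ℤ^1 ⊕ ℤ/5 ⊕ ℤ/10 ⊕ ℤ/10

Derivation:
rank_ℚ(R)=3; free=4−3=1
SNF(R) diag = [5, 10, 10] → torsion [5, 10, 10]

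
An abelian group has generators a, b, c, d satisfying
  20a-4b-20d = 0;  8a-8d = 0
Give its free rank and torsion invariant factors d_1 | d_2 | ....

Answer: M ≅ ℤ^2 ⊕ ℤ/4 ⊕ ℤ/8

Derivation:
rank_ℚ(R)=2; free=4−2=2
SNF(R) diag = [4, 8] → torsion [4, 8]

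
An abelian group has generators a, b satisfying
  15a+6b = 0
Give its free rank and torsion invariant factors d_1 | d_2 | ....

Answer: M ≅ ℤ^1 ⊕ ℤ/3

Derivation:
rank_ℚ(R)=1; free=2−1=1
SNF(R) diag = [3] → torsion [3]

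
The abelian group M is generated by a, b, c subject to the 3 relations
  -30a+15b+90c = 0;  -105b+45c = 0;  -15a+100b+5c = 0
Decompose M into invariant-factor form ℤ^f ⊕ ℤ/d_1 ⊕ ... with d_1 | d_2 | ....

Answer: M ≅ ℤ/5 ⊕ ℤ/15 ⊕ ℤ/15

Derivation:
rank_ℚ(R)=3; free=3−3=0
SNF(R) diag = [5, 15, 15] → torsion [5, 15, 15]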